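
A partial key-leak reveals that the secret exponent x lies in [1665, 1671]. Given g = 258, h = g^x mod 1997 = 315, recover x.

1665

Compute 258^1665 mod 1997 = 315, then multiply by 258 repeatedly:
  258^1665=315
Found 315 at exponent 1665.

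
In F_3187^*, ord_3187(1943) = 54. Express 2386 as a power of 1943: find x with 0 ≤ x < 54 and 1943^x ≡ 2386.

Successive powers of 1943 modulo 3187:
  1943^0=1  1943^1=1943  1943^2=1841  1943^3=1249  1943^4=1500  1943^5=1582
  1943^6=1558  1943^7=2731  1943^8=3165  1943^9=1872  1943^10=929  1943^11=1205
  1943^12=2057  1943^13=253  1943^14=781  1943^15=471  1943^16=484  1943^17=247
  1943^18=1871  1943^19=2173  1943^20=2551  1943^21=808  1943^22=1940  1943^23=2386
So 1943^23 ≡ 2386 (mod 3187), giving x = 23.

23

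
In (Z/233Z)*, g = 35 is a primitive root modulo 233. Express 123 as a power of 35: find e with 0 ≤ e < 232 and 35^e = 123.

Baby-step giant-step with m = ceil(sqrt(232)) = 16.
Baby table (35^j mod 233 for j=0..15):
  0:1  1:35  2:60  3:3  4:105  5:180  6:9  7:82
  8:74  9:27  10:13  11:222  12:81  13:39  14:200  15:10
Giant step factor: 35^(-16) ≡ 2 (mod 233).
Scan 123·2^i mod 233 for i = 0, 1, …:
  i=0: 123   i=1: 13
Match at i=1, j=10: e = 1·16 + 10 = 26.

26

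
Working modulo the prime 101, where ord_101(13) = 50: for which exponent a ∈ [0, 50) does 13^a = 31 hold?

Successive powers of 13 modulo 101:
  13^0=1  13^1=13  13^2=68  13^3=76  13^4=79  13^5=17
  13^6=19  13^7=45  13^8=80  13^9=30  13^10=87  13^11=20
  13^12=58  13^13=47  13^14=5  13^15=65  13^16=37  13^17=77
  13^18=92  13^19=85  13^20=95  13^21=23  13^22=97  13^23=49
  13^24=31
So 13^24 ≡ 31 (mod 101), giving a = 24.

24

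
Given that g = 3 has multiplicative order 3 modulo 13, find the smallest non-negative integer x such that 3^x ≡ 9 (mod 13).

2

Successive powers of 3 modulo 13:
  3^0=1  3^1=3  3^2=9
So 3^2 ≡ 9 (mod 13), giving x = 2.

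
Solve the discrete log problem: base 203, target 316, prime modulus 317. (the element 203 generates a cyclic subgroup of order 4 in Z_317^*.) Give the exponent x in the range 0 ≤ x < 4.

Successive powers of 203 modulo 317:
  203^0=1  203^1=203  203^2=316
So 203^2 ≡ 316 (mod 317), giving x = 2.

2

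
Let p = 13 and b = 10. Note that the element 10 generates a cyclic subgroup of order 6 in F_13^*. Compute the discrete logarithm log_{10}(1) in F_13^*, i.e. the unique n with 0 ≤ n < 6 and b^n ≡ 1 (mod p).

Successive powers of 10 modulo 13:
  10^0=1
So 10^0 ≡ 1 (mod 13), giving n = 0.

0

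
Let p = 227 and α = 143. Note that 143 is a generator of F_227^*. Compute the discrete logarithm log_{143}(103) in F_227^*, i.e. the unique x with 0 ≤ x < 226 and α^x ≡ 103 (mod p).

100

Baby-step giant-step with m = ceil(sqrt(226)) = 16.
Baby table (143^j mod 227 for j=0..15):
  0:1  1:143  2:19  3:220  4:134  5:94  6:49  7:197
  8:23  9:111  10:210  11:66  12:131  13:119  14:219  15:218
Giant step factor: 143^(-16) ≡ 112 (mod 227).
Scan 103·112^i mod 227 for i = 0, 1, …:
  i=0: 103   i=1: 186   i=2: 175   i=3: 78
  i=4: 110   i=5: 62   i=6: 134
Match at i=6, j=4: x = 6·16 + 4 = 100.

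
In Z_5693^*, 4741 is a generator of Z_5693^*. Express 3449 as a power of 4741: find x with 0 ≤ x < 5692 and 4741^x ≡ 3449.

4648

Baby-step giant-step with m = ceil(sqrt(5692)) = 76.
Baby table (4741^j mod 5693 for j=0..75):
  0:1  1:4741  2:1117  3:1207  4:922  5:4671  6:5134  7:2719
  8:1827  9:2754  10:2665  11:1998  12:5059  13:110  14:3447  15:3317
  16:1831  17:4639  18:1440  19:1133  20:3054  21:1715  22:1211  23:2807
  24:3446  25:4269  26:714  27:3432  28:518  29:2155  30:3613  31:4689
  32:5077  33:53  34:781  35:2271  36:1348  37:3322  38:2764  39:4531
  40:1782  41:50  42:3637  43:4613  44:3420  45:556  46:137  47:515
  48:5011  49:262  50:1068  51:2311  52:3119  53:2458  54:5500  55:1560
  56:753  57:462  58:4230  59:3684  60:5413  61:4682  62:355  63:3620
  64:3718  65:1510  66:2809  67:1542  68:810  69:3128  70:5276  71:4167
  72:1037  73:3358  74:2650  75:4892
Giant step factor: 4741^(-76) ≡ 1965 (mod 5693).
Scan 3449·1965^i mod 5693 for i = 0, 1, …:
  i=0: 3449   i=1: 2615   i=2: 3389   i=3: 4268
  i=4: 831   i=5: 4717   i=6: 701   i=7: 5452
  i=8: 4647   i=9: 5476     …   i=60: 2978
  i=61: 5059
Match at i=61, j=12: x = 61·76 + 12 = 4648.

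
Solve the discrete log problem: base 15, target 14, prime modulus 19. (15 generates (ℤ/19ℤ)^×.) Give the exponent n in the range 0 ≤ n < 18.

Successive powers of 15 modulo 19:
  15^0=1  15^1=15  15^2=16  15^3=12  15^4=9  15^5=2
  15^6=11  15^7=13  15^8=5  15^9=18  15^10=4  15^11=3
  15^12=7  15^13=10  15^14=17  15^15=8  15^16=6  15^17=14
So 15^17 ≡ 14 (mod 19), giving n = 17.

17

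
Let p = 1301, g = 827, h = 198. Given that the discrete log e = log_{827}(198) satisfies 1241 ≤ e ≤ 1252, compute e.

1251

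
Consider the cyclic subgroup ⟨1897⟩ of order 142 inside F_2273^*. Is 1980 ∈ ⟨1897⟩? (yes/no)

1980 ∈ ⟨1897⟩ iff 1980^142 ≡ 1 (mod 2273), since |⟨1897⟩| = 142.
1980^142 mod 2273 = 1.
Since 1 = 1, 1980 lies in the subgroup.

yes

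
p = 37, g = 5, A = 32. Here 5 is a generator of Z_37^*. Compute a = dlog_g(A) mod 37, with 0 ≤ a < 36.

Successive powers of 5 modulo 37:
  5^0=1  5^1=5  5^2=25  5^3=14  5^4=33  5^5=17
  5^6=11  5^7=18  5^8=16  5^9=6  5^10=30  5^11=2
  5^12=10  5^13=13  5^14=28  5^15=29  5^16=34  5^17=22
  5^18=36  5^19=32
So 5^19 ≡ 32 (mod 37), giving a = 19.

19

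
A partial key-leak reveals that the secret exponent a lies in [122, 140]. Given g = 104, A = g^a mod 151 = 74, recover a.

136

Compute 104^122 mod 151 = 40, then multiply by 104 repeatedly:
  104^122=40  104^123=83  104^124=25  104^125=33  104^126=110
  104^127=115  104^128=31  104^129=53  104^130=76  104^131=52
  104^132=123  104^133=108  104^134=58  104^135=143  104^136=74
Found 74 at exponent 136.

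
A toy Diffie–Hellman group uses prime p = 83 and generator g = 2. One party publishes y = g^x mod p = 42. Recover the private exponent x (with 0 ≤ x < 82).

81

Baby-step giant-step with m = ceil(sqrt(82)) = 10.
Baby table (2^j mod 83 for j=0..9):
  0:1  1:2  2:4  3:8  4:16  5:32  6:64  7:45
  8:7  9:14
Giant step factor: 2^(-10) ≡ 3 (mod 83).
Scan 42·3^i mod 83 for i = 0, 1, …:
  i=0: 42   i=1: 43   i=2: 46   i=3: 55
  i=4: 82   i=5: 80   i=6: 74   i=7: 56
  i=8: 2
Match at i=8, j=1: x = 8·10 + 1 = 81.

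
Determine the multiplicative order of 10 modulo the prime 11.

The order of 10 must divide p − 1 = 10 = 2 · 5.
Divisors: 1, 2, 5, 10.
Check each in increasing order: 10^1 ≡ 10;  10^2 ≡ 1.
Smallest exponent giving 1 is 2.

2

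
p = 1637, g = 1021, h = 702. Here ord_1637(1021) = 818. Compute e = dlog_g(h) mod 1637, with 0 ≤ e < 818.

578

Baby-step giant-step with m = ceil(sqrt(818)) = 29.
Baby table (1021^j mod 1637 for j=0..28):
  0:1  1:1021  2:1309  3:697  4:1179  5:564  6:1257  7:1626
  8:228  9:334  10:518  11:127  12:344  13:906  14:121  15:766
  16:1237  17:850  18:240  19:1127  20:1493  21:306  22:1396  23:1126
  24:472  25:634  26:699  27:1584  28:1545
Giant step factor: 1021^(-29) ≡ 1009 (mod 1637).
Scan 702·1009^i mod 1637 for i = 0, 1, …:
  i=0: 702   i=1: 1134   i=2: 1580   i=3: 1419
  i=4: 1033   i=5: 1165   i=6: 119   i=7: 570
  i=8: 543   i=9: 1129     …   i=18: 279
  i=19: 1584
Match at i=19, j=27: e = 19·29 + 27 = 578.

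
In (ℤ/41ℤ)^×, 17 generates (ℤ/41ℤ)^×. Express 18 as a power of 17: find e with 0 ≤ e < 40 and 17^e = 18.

32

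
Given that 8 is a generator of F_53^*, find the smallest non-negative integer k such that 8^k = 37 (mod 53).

Baby-step giant-step with m = ceil(sqrt(52)) = 8.
Baby table (8^j mod 53 for j=0..7):
  0:1  1:8  2:11  3:35  4:15  5:14  6:6  7:48
Giant step factor: 8^(-8) ≡ 49 (mod 53).
Scan 37·49^i mod 53 for i = 0, 1, …:
  i=0: 37   i=1: 11
Match at i=1, j=2: k = 1·8 + 2 = 10.

10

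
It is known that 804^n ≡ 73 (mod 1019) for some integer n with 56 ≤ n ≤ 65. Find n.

Compute 804^56 mod 1019 = 73, then multiply by 804 repeatedly:
  804^56=73
Found 73 at exponent 56.

56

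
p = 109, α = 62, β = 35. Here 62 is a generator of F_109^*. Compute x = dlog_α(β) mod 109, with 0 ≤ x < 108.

Baby-step giant-step with m = ceil(sqrt(108)) = 11.
Baby table (62^j mod 109 for j=0..10):
  0:1  1:62  2:29  3:54  4:78  5:40  6:82  7:70
  8:89  9:68  10:74
Giant step factor: 62^(-11) ≡ 11 (mod 109).
Scan 35·11^i mod 109 for i = 0, 1, …:
  i=0: 35   i=1: 58   i=2: 93   i=3: 42
  i=4: 26   i=5: 68
Match at i=5, j=9: x = 5·11 + 9 = 64.

64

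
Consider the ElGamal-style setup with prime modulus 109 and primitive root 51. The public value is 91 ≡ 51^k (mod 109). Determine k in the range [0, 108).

35

Baby-step giant-step with m = ceil(sqrt(108)) = 11.
Baby table (51^j mod 109 for j=0..10):
  0:1  1:51  2:94  3:107  4:7  5:30  6:4  7:95
  8:49  9:101  10:28
Giant step factor: 51^(-11) ≡ 10 (mod 109).
Scan 91·10^i mod 109 for i = 0, 1, …:
  i=0: 91   i=1: 38   i=2: 53   i=3: 94
Match at i=3, j=2: k = 3·11 + 2 = 35.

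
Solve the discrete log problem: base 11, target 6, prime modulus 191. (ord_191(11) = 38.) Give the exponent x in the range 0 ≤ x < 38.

Successive powers of 11 modulo 191:
  11^0=1  11^1=11  11^2=121  11^3=185  11^4=125  11^5=38
  11^6=36  11^7=14  11^8=154  11^9=166  11^10=107  11^11=31
  11^12=150  11^13=122  11^14=5  11^15=55  11^16=32  11^17=161
  11^18=52  11^19=190  11^20=180  11^21=70  11^22=6
So 11^22 ≡ 6 (mod 191), giving x = 22.

22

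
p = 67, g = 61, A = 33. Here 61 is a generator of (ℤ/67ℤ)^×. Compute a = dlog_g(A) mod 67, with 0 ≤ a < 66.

Successive powers of 61 modulo 67:
  61^0=1  61^1=61  61^2=36  61^3=52  61^4=23  61^5=63
  61^6=24  61^7=57  61^8=60  61^9=42  61^10=16  61^11=38
  61^12=40  61^13=28  61^14=33
So 61^14 ≡ 33 (mod 67), giving a = 14.

14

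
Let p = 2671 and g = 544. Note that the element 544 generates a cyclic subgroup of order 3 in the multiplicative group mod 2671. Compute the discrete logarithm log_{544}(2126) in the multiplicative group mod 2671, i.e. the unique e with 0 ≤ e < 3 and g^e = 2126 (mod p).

Successive powers of 544 modulo 2671:
  544^0=1  544^1=544  544^2=2126
So 544^2 ≡ 2126 (mod 2671), giving e = 2.

2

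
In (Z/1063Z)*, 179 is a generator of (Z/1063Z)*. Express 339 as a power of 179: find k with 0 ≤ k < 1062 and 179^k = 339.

224

Baby-step giant-step with m = ceil(sqrt(1062)) = 33.
Baby table (179^j mod 1063 for j=0..32):
  0:1  1:179  2:151  3:454  4:478  5:522  6:957  7:160
  8:1002  9:774  10:356  11:1007  12:606  13:48  14:88  15:870
  16:532  17:621  18:607  19:227  20:239  21:261  22:1010  23:80
  24:501  25:387  26:178  27:1035  28:303  29:24  30:44  31:435
  32:266
Giant step factor: 179^(-33) ≡ 582 (mod 1063).
Scan 339·582^i mod 1063 for i = 0, 1, …:
  i=0: 339   i=1: 643   i=2: 50   i=3: 399
  i=4: 484   i=5: 1056   i=6: 178
Match at i=6, j=26: k = 6·33 + 26 = 224.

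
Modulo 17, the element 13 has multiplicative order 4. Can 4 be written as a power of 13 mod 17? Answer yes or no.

⟨13⟩ has order 4; its elements mod 17 are {1, 4, 13, 16}.
4 is in this set.

yes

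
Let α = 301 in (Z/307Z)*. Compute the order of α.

102

The order of 301 must divide p − 1 = 306 = 2 · 3^2 · 17.
Divisors: 1, 2, 3, 6, 9, 17, 18, 34, 51, 102, 153, 306.
Check each in increasing order: 301^1 ≡ 301;  301^2 ≡ 36;  301^3 ≡ 91;  301^6 ≡ 299;  301^9 ≡ 193;  301^17 ≡ 290;  301^18 ≡ 102;  301^34 ≡ 289;  301^51 ≡ 306;  301^102 ≡ 1.
Smallest exponent giving 1 is 102.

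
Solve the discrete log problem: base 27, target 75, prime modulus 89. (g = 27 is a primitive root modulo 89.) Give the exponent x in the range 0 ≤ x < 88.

47

Baby-step giant-step with m = ceil(sqrt(88)) = 10.
Baby table (27^j mod 89 for j=0..9):
  0:1  1:27  2:17  3:14  4:22  5:60  6:18  7:41
  8:39  9:74
Giant step factor: 27^(-10) ≡ 69 (mod 89).
Scan 75·69^i mod 89 for i = 0, 1, …:
  i=0: 75   i=1: 13   i=2: 7   i=3: 38
  i=4: 41
Match at i=4, j=7: x = 4·10 + 7 = 47.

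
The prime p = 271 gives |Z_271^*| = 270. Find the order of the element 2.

135

The order of 2 must divide p − 1 = 270 = 2 · 3^3 · 5.
Divisors: 1, 2, 3, 5, 6, 9, 10, 15, 18, 27, 30, 45, 54, 90, 135, 270.
Check each in increasing order: 2^1 ≡ 2;  2^2 ≡ 4;  2^3 ≡ 8;  2^5 ≡ 32;  2^6 ≡ 64;  2^9 ≡ 241;  2^10 ≡ 211;  2^15 ≡ 248;  2^18 ≡ 87;  2^27 ≡ 100;  2^30 ≡ 258;  2^45 ≡ 28;  2^54 ≡ 244;  2^90 ≡ 242;  2^135 ≡ 1.
Smallest exponent giving 1 is 135.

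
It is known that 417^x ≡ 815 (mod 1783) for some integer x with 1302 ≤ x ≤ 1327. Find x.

1327

Compute 417^1302 mod 1783 = 969, then multiply by 417 repeatedly:
  417^1302=969  417^1303=1115  417^1304=1375  417^1305=1032  417^1306=641
  417^1307=1630  417^1308=387  417^1309=909  417^1310=1057  417^1311=368
  417^1312=118  417^1313=1065  417^1314=138  417^1315=490  417^1316=1068
  417^1317=1389  417^1318=1521  417^1319=1292  417^1320=298  417^1321=1239
  417^1322=1376  417^1323=1449  417^1324=1579  417^1325=516  417^1326=1212
  417^1327=815
Found 815 at exponent 1327.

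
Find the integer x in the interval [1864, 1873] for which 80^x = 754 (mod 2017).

Compute 80^1864 mod 2017 = 390, then multiply by 80 repeatedly:
  80^1864=390  80^1865=945  80^1866=971  80^1867=1034  80^1868=23
  80^1869=1840  80^1870=1976  80^1871=754
Found 754 at exponent 1871.

1871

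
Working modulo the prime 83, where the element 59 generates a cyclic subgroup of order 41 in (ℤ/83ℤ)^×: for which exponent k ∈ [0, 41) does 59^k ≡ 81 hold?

Baby-step giant-step with m = ceil(sqrt(41)) = 7.
Baby table (59^j mod 83 for j=0..6):
  0:1  1:59  2:78  3:37  4:25  5:64  6:41
Giant step factor: 59^(-7) ≡ 7 (mod 83).
Scan 81·7^i mod 83 for i = 0, 1, …:
  i=0: 81   i=1: 69   i=2: 68   i=3: 61
  i=4: 12   i=5: 1
Match at i=5, j=0: k = 5·7 + 0 = 35.

35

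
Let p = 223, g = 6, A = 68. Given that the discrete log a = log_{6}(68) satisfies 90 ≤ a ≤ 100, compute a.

96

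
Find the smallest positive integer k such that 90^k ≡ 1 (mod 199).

33

The order of 90 must divide p − 1 = 198 = 2 · 3^2 · 11.
Divisors: 1, 2, 3, 6, 9, 11, 18, 22, 33, 66, 99, 198.
Check each in increasing order: 90^1 ≡ 90;  90^2 ≡ 140;  90^3 ≡ 63;  90^6 ≡ 188;  90^9 ≡ 103;  90^11 ≡ 92;  90^18 ≡ 62;  90^22 ≡ 106;  90^33 ≡ 1.
Smallest exponent giving 1 is 33.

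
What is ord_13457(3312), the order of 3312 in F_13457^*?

The order of 3312 must divide p − 1 = 13456 = 2^4 · 29^2.
Divisors: 1, 2, 4, 8, 16, 29, 58, 116, 232, 464, 841, 1682, 3364, 6728, 13456.
Check each in increasing order: 3312^1 ≡ 3312;  3312^2 ≡ 1889;  3312^4 ≡ 2216;  3312^8 ≡ 12308;  3312^16 ≡ 1415;  3312^29 ≡ 7956;  3312^58 ≡ 9665;  3312^116 ≡ 7188;  3312^232 ≡ 5921;  3312^464 ≡ 2756;  3312^841 ≡ 116;  3312^1682 ≡ 13456;  3312^3364 ≡ 1.
Smallest exponent giving 1 is 3364.

3364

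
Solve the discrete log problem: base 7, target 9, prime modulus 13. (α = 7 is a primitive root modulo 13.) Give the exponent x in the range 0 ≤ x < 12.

4

Successive powers of 7 modulo 13:
  7^0=1  7^1=7  7^2=10  7^3=5  7^4=9
So 7^4 ≡ 9 (mod 13), giving x = 4.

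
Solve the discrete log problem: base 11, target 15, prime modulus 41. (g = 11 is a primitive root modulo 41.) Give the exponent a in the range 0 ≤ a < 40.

39

Successive powers of 11 modulo 41:
  11^0=1  11^1=11  11^2=39  11^3=19  11^4=4  11^5=3
  11^6=33  11^7=35  11^8=16  11^9=12  11^10=9  11^11=17
  11^12=23  11^13=7  11^14=36  11^15=27  11^16=10  11^17=28
  11^18=21  11^19=26  11^20=40  11^21=30  11^22=2  11^23=22
  11^24=37  11^25=38  11^26=8  11^27=6  11^28=25  11^29=29
  11^30=32  11^31=24  11^32=18  11^33=34  11^34=5  11^35=14
  11^36=31  11^37=13  11^38=20  11^39=15
So 11^39 ≡ 15 (mod 41), giving a = 39.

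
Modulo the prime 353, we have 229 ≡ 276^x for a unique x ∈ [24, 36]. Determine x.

27

Compute 276^24 mod 353 = 232, then multiply by 276 repeatedly:
  276^24=232  276^25=139  276^26=240  276^27=229
Found 229 at exponent 27.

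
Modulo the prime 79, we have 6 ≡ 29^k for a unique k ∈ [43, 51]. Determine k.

Compute 29^43 mod 79 = 6, then multiply by 29 repeatedly:
  29^43=6
Found 6 at exponent 43.

43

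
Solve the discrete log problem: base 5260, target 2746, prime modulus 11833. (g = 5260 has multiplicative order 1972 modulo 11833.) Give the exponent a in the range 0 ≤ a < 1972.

Baby-step giant-step with m = ceil(sqrt(1972)) = 45.
Baby table (5260^j mod 11833 for j=0..44):
  0:1  1:5260  2:2046  3:5763  4:9067  5:5430  6:8771  7:10426
  8:6638  9:8530  10:8897  11:10538  12:4108  13:1022  14:3538  15:8404
  16:8785  17:1235  18:11616  19:6381  20:5672  21:3727  22:8572  23:4990
  24:1806  25:9494  26:3180  27:6771  28:9963  29:8856  30:7872  31:3053
  32:1399  33:10447  34:10601  35:4164  36:11590  37:11617  38:11641  39:7718
  40:9490  41:5806  42:10420  43:10577  44:8087
Giant step factor: 5260^(-45) ≡ 4328 (mod 11833).
Scan 2746·4328^i mod 11833 for i = 0, 1, …:
  i=0: 2746   i=1: 4356   i=2: 2799   i=3: 8913
  i=4: 11717   i=5: 6771
Match at i=5, j=27: a = 5·45 + 27 = 252.

252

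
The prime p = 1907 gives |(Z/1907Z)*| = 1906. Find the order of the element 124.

1906

The order of 124 must divide p − 1 = 1906 = 2 · 953.
Divisors: 1, 2, 953, 1906.
Check each in increasing order: 124^1 ≡ 124;  124^2 ≡ 120;  124^953 ≡ 1906;  124^1906 ≡ 1.
Smallest exponent giving 1 is 1906.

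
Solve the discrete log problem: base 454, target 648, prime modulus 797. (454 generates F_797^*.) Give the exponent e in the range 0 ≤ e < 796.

205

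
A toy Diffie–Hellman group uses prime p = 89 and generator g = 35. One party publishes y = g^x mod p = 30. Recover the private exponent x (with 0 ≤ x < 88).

81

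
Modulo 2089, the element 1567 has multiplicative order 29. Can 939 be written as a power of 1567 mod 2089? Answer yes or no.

no

939 ∈ ⟨1567⟩ iff 939^29 ≡ 1 (mod 2089), since |⟨1567⟩| = 29.
939^29 mod 2089 = 711.
Since 711 ≠ 1, 939 does not lie in the subgroup.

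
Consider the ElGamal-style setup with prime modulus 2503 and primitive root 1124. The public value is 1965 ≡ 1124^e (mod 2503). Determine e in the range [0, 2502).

Baby-step giant-step with m = ceil(sqrt(2502)) = 51.
Baby table (1124^j mod 2503 for j=0..50):
  0:1  1:1124  2:1864  3:125  4:332  5:221  6:607  7:1452
  8:92  9:785  10:1284  11:1488  12:508  13:308  14:778  15:925
  16:955  17:2136  18:487  19:1734  20:1682  21:803  22:1492  23:2501
  24:255  25:1278  26:2253  27:1839  28:2061  29:1289  30:2102  31:2319
  32:933  33:2438  34:2030  35:1487  36:1887  37:947  38:653  39:593
  40:734  41:1529  42:1538  43:1642  44:897  45:2022  46:4  47:1993
  48:2450  49:500  50:1328
Giant step factor: 1124^(-51) ≡ 252 (mod 2503).
Scan 1965·252^i mod 2503 for i = 0, 1, …:
  i=0: 1965   i=1: 2089   i=2: 798   i=3: 856
  i=4: 454   i=5: 1773   i=6: 1262   i=7: 143
  i=8: 994   i=9: 188     …   i=18: 2428
  i=19: 1124
Match at i=19, j=1: e = 19·51 + 1 = 970.

970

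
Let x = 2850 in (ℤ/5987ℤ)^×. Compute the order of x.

146

The order of 2850 must divide p − 1 = 5986 = 2 · 41 · 73.
Divisors: 1, 2, 41, 73, 82, 146, 2993, 5986.
Check each in increasing order: 2850^1 ≡ 2850;  2850^2 ≡ 4128;  2850^41 ≡ 2088;  2850^73 ≡ 5986;  2850^82 ≡ 1208;  2850^146 ≡ 1.
Smallest exponent giving 1 is 146.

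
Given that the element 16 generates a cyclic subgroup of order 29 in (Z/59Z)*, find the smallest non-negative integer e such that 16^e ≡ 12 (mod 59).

13

Successive powers of 16 modulo 59:
  16^0=1  16^1=16  16^2=20  16^3=25  16^4=46  16^5=28
  16^6=35  16^7=29  16^8=51  16^9=49  16^10=17  16^11=36
  16^12=45  16^13=12
So 16^13 ≡ 12 (mod 59), giving e = 13.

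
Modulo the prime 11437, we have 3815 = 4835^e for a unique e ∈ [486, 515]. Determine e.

487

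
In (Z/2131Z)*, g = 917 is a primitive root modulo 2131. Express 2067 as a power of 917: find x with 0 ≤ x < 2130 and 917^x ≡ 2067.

Baby-step giant-step with m = ceil(sqrt(2130)) = 47.
Baby table (917^j mod 2131 for j=0..46):
  0:1  1:917  2:1275  3:1387  4:1803  5:1826  6:1607  7:1098
  8:1034  9:2014  10:1392  11:2126  12:1808  13:18  14:1589  15:1640
  16:1525  17:489  18:903  19:1223  20:585  21:1564  22:25  23:1615
  24:2041  25:579  26:324  27:899  28:1817  29:1878  30:278  31:1337
  32:704  33:2006  34:449  35:450  36:1367  37:511  38:1898  39:1570
  40:1265  41:741  42:1839  43:742  44:625  45:2017  46:2012
Giant step factor: 917^(-47) ≡ 998 (mod 2131).
Scan 2067·998^i mod 2131 for i = 0, 1, …:
  i=0: 2067   i=1: 58   i=2: 347   i=3: 1084
  i=4: 1415   i=5: 1448   i=6: 286   i=7: 2005
  i=8: 2112   i=9: 217     …   i=43: 1414
  i=44: 450
Match at i=44, j=35: x = 44·47 + 35 = 2103.

2103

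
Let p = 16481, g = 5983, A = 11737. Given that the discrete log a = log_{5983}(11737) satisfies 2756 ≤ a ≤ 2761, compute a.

2760

Compute 5983^2756 mod 16481 = 3585, then multiply by 5983 repeatedly:
  5983^2756=3585  5983^2757=7274  5983^2758=10502  5983^2759=7894  5983^2760=11737
Found 11737 at exponent 2760.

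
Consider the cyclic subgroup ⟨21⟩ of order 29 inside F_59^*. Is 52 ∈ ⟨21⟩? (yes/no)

no

52 ∈ ⟨21⟩ iff 52^29 ≡ 1 (mod 59), since |⟨21⟩| = 29.
52^29 mod 59 = 58.
Since 58 ≠ 1, 52 does not lie in the subgroup.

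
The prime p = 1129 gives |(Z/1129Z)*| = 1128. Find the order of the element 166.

The order of 166 must divide p − 1 = 1128 = 2^3 · 3 · 47.
Divisors: 1, 2, 3, 4, 6, 8, 12, 24, 47, 94, 141, 188, 282, 376, 564, 1128.
Check each in increasing order: 166^1 ≡ 166;  166^2 ≡ 460;  166^3 ≡ 717;  166^4 ≡ 477;  166^6 ≡ 394;  166^8 ≡ 600;  166^12 ≡ 563;  166^24 ≡ 849;  166^47 ≡ 1098;  166^94 ≡ 961;  166^141 ≡ 692;  166^188 ≡ 1128;  166^282 ≡ 168;  166^376 ≡ 1.
Smallest exponent giving 1 is 376.

376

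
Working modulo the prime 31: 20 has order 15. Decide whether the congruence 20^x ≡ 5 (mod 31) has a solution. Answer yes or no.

yes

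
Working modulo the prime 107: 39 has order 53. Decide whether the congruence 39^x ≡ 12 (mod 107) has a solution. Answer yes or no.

yes

12 ∈ ⟨39⟩ iff 12^53 ≡ 1 (mod 107), since |⟨39⟩| = 53.
12^53 mod 107 = 1.
Since 1 = 1, 12 lies in the subgroup.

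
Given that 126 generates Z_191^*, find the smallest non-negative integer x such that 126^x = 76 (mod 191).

7

Baby-step giant-step with m = ceil(sqrt(190)) = 14.
Baby table (126^j mod 191 for j=0..13):
  0:1  1:126  2:23  3:33  4:147  5:186  6:134  7:76
  8:26  9:29  10:25  11:94  12:2  13:61
Giant step factor: 126^(-14) ≡ 54 (mod 191).
Scan 76·54^i mod 191 for i = 0, 1, …:
  i=0: 76
Match at i=0, j=7: x = 0·14 + 7 = 7.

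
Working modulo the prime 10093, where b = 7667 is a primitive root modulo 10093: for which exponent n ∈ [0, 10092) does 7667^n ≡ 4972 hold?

291

Baby-step giant-step with m = ceil(sqrt(10092)) = 101.
Baby table (7667^j mod 10093 for j=0..100):
  0:1  1:7667  2:1257  3:8697  4:5541  5:1410  6:867  7:6095
  8:9868  9:828  10:9872  11:1217  12:4807  13:5726  14:6785  15:1273
  16:160  17:5467  18:9353  19:8779  20:8469  21:3554  22:7511  23:6272
  24:4372  25:1271  26:5012  27:2953  28:2052  29:7790  30:5649  31:1820
  32:5414  33:6722  34:2716  35:1713  36:2578  37:3432  38:693  39:4313
  40:3103  41:1500  42:4573  43:8202  44:5344  45:4961  46:5563  47:8596
  48:8335  49:5662  50:561  51:1569  52:8760  53:4098  54:9950  55:3756
  56:1923  57:7861  58:4984  59:230  60:7228  61:6506  62:1896  63:2712
  64:1324  65:7643  66:9016  67:8808  68:8766  69:9728  70:7399  71:5473
  72:4890  73:6228  74:93  75:6521  76:5878  77:1381  78:570  79:10014
  80:9980  81:1627  82:9354  83:6353  84:9726  85:2158  86:2959  87:7682
  88:5239  89:7366  90:4787  91:3781  92:1831  93:9007  94:363  95:7546
  96:2106  97:7995  98:2876  99:7180  100:1838
Giant step factor: 7667^(-101) ≡ 8773 (mod 10093).
Scan 4972·8773^i mod 10093 for i = 0, 1, …:
  i=0: 4972   i=1: 7503   i=2: 7366
Match at i=2, j=89: n = 2·101 + 89 = 291.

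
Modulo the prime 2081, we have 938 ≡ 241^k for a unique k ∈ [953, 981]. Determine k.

Compute 241^953 mod 2081 = 1144, then multiply by 241 repeatedly:
  241^953=1144  241^954=1012  241^955=415  241^956=127  241^957=1473
  241^958=1223  241^959=1322  241^960=209  241^961=425  241^962=456
  241^963=1684  241^964=49  241^965=1404  241^966=1242  241^967=1739
  241^968=818  241^969=1524  241^970=1028  241^971=109  241^972=1297
  241^973=427  241^974=938
Found 938 at exponent 974.

974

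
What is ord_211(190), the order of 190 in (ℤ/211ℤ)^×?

30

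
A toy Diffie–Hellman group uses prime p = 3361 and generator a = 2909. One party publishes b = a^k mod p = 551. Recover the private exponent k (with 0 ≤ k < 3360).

Baby-step giant-step with m = ceil(sqrt(3360)) = 58.
Baby table (2909^j mod 3361 for j=0..57):
  0:1  1:2909  2:2644  3:1428  4:3217  5:1229  6:2418  7:2750
  8:570  9:1157  10:1352  11:598  12:1945  13:1442  14:250  15:1274
  16:2244  17:734  18:971  19:1399  20:2881  21:1856  22:1338  23:204
  24:1900  25:1616  26:2266  27:873  28:2002  29:2566  30:3074  31:2006
  32:758  33:206  34:996  35:182  36:1761  37:585  38:1099  39:680
  40:1852  41:3146  42:3072  43:2910  44:2192  45:711  46:1284  47:1085
  48:286  49:1807  50:3320  51:1727  52:2509  53:1950  54:2543  55:26
  56:1692  57:1524
Giant step factor: 2909^(-58) ≡ 2783 (mod 3361).
Scan 551·2783^i mod 3361 for i = 0, 1, …:
  i=0: 551   i=1: 817   i=2: 1675   i=3: 3179
  i=4: 1005   i=5: 563   i=6: 603   i=7: 1010
  i=8: 1034   i=9: 606     …   i=31: 2093
  i=32: 206
Match at i=32, j=33: k = 32·58 + 33 = 1889.

1889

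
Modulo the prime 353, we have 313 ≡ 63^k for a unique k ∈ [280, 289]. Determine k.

Compute 63^280 mod 353 = 121, then multiply by 63 repeatedly:
  63^280=121  63^281=210  63^282=169  63^283=57  63^284=61
  63^285=313
Found 313 at exponent 285.

285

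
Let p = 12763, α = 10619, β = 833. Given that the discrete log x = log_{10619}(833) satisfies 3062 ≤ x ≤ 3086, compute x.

Compute 10619^3062 mod 12763 = 833, then multiply by 10619 repeatedly:
  10619^3062=833
Found 833 at exponent 3062.

3062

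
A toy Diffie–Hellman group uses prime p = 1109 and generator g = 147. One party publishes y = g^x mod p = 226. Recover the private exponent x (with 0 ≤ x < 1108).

880

Baby-step giant-step with m = ceil(sqrt(1108)) = 34.
Baby table (147^j mod 1109 for j=0..33):
  0:1  1:147  2:538  3:347  4:1104  5:374  6:637  7:483
  8:25  9:348  10:142  11:912  12:984  13:478  14:399  15:985
  16:625  17:937  18:223  19:620  20:202  21:860  22:1103  23:227
  24:99  25:136  26:30  27:1083  28:614  29:429  30:959  31:130
  32:257  33:73
Giant step factor: 147^(-34) ≡ 312 (mod 1109).
Scan 226·312^i mod 1109 for i = 0, 1, …:
  i=0: 226   i=1: 645   i=2: 511   i=3: 845
  i=4: 807   i=5: 41   i=6: 593   i=7: 922
  i=8: 433   i=9: 907     …   i=24: 618
  i=25: 959
Match at i=25, j=30: x = 25·34 + 30 = 880.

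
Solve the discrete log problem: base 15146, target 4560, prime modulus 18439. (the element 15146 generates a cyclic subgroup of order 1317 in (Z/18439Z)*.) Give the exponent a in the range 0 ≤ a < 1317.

Baby-step giant-step with m = ceil(sqrt(1317)) = 37.
Baby table (15146^j mod 18439 for j=0..36):
  0:1  1:15146  2:1717  3:6692  4:16288  5:2667  6:12972  7:6367
  8:17051  9:16251  10:13874  11:4760  12:16909  13:4443  14:9767  15:13324
  16:8888  17:12948  18:11643  19:12721  20:3155  21:10181  22:14508  23:605
  24:17586  25:6201  26:10519  27:7814  28:9342  29:11485  30:16723  31:8454
  32:3868  33:4025  34:3316  35:14739  36:14360
Giant step factor: 15146^(-37) ≡ 13139 (mod 18439).
Scan 4560·13139^i mod 18439 for i = 0, 1, …:
  i=0: 4560   i=1: 5529   i=2: 14310   i=3: 15046
  i=4: 4875   i=5: 13978   i=6: 4502   i=7: 17905
  i=8: 9033   i=9: 11183   i=10: 11485
Match at i=10, j=29: a = 10·37 + 29 = 399.

399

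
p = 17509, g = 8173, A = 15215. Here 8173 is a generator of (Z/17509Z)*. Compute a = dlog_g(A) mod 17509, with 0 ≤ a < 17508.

Baby-step giant-step with m = ceil(sqrt(17508)) = 133.
Baby table (8173^j mod 17509 for j=0..132):
  0:1  1:8173  2:1094  3:11672  4:6224  5:5107  6:15564  7:1687
  8:8268  9:7133  10:10548  11:11997  12:1081  13:10477  14:9511  15:10952
  16:4688  17:5332  18:16044  19:2711  20:8118  21:6813  22:4029  23:12097
  24:12967  25:14823  26:3608  27:3028  28:7627  29:3431  30:9654  31:6588
  32:3549  33:11073  34:13117  35:15143  36:10127  37:2928  38:13250  39:16594
  40:15557  41:14512  42:610  43:12974  44:1998  45:11266  46:14696  47:16177
  48:4162  49:13548  50:888  51:8898  52:8477  53:16917  54:11577  55:185
  56:6231  57:9791  58:5713  59:13355  60:16818  61:7864  62:14442  63:6297
  64:6430  65:7881  66:13311  67:7386  68:12255  69:8635  70:12585  71:9339
  72:5916  73:9119  74:11283  75:13565  76:17266  77:9987  78:14302  79:162
  80:10851  81:2138  82:17401  83:10275  84:4411  85:72  86:10659  87:8732
  88:17461  89:10403  90:15  91:32  92:16410  93:17499  94:5815  95:6569
  96:5843  97:7796  98:1457  99:1941  100:639  101:4865  102:16215  103:17083
  104:2593  105:6699  106:284  107:9944  108:13043  109:5647  110:16716  111:14650
  112:7908  113:6365  114:1906  115:12237  116:1593  117:10402  118:9351  119:16447
  120:4738  121:11275  122:708  123:8514  124:4156  125:17037  126:11833  127:8902
  128:6151  129:3784  130:5738  131:7572  132:9150
Giant step factor: 8173^(-133) ≡ 15402 (mod 17509).
Scan 15215·15402^i mod 17509 for i = 0, 1, …:
  i=0: 15215   i=1: 974   i=2: 13844   i=3: 686
  i=4: 7845   i=5: 16590   i=6: 10343   i=7: 6004
  i=8: 8579   i=9: 10844     …   i=34: 16353
  i=35: 1941
Match at i=35, j=99: a = 35·133 + 99 = 4754.

4754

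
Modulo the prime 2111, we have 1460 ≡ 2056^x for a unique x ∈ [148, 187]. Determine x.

168

Compute 2056^148 mod 2111 = 1422, then multiply by 2056 repeatedly:
  2056^148=1422  2056^149=2008  2056^150=1443  2056^151=853  2056^152=1638
  2056^153=683  2056^154=433  2056^155=1517  2056^156=1005  2056^157=1722
  2056^158=285  2056^159=1213  2056^160=837  2056^161=407  2056^162=836
  2056^163=462  2056^164=2033  2056^165=68  2056^166=482  2056^167=933
  2056^168=1460
Found 1460 at exponent 168.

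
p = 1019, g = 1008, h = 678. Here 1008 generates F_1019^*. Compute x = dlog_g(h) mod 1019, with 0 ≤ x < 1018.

Baby-step giant-step with m = ceil(sqrt(1018)) = 32.
Baby table (1008^j mod 1019 for j=0..31):
  0:1  1:1008  2:121  3:707  4:375  5:970  6:539  7:185
  8:3  9:986  10:363  11:83  12:106  13:872  14:598  15:555
  16:9  17:920  18:70  19:249  20:318  21:578  22:775  23:646
  24:27  25:722  26:210  27:747  28:954  29:715  30:287  31:919
Giant step factor: 1008^(-32) ≡ 390 (mod 1019).
Scan 678·390^i mod 1019 for i = 0, 1, …:
  i=0: 678   i=1: 499   i=2: 1000   i=3: 742
  i=4: 1003   i=5: 893   i=6: 791   i=7: 752
  i=8: 827   i=9: 526   i=10: 321   i=11: 872
Match at i=11, j=13: x = 11·32 + 13 = 365.

365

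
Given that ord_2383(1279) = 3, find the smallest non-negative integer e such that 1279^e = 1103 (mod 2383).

2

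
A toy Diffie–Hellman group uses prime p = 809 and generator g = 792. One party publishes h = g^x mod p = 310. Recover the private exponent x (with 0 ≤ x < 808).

Baby-step giant-step with m = ceil(sqrt(808)) = 29.
Baby table (792^j mod 809 for j=0..28):
  0:1  1:792  2:289  3:750  4:194  5:747  6:245  7:689
  8:422  9:107  10:608  11:181  12:159  13:533  14:647  15:327
  16:104  17:659  18:123  19:336  20:760  21:24  22:401  23:464
  24:202  25:611  26:130  27:217  28:356
Giant step factor: 792^(-29) ≡ 522 (mod 809).
Scan 310·522^i mod 809 for i = 0, 1, …:
  i=0: 310   i=1: 20   i=2: 732   i=3: 256
  i=4: 147   i=5: 688   i=6: 749   i=7: 231
  i=8: 41   i=9: 368     …   i=26: 803
  i=27: 104
Match at i=27, j=16: x = 27·29 + 16 = 799.

799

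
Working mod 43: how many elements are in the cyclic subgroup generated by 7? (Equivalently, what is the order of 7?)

6

The order of 7 must divide p − 1 = 42 = 2 · 3 · 7.
Divisors: 1, 2, 3, 6, 7, 14, 21, 42.
Check each in increasing order: 7^1 ≡ 7;  7^2 ≡ 6;  7^3 ≡ 42;  7^6 ≡ 1.
Smallest exponent giving 1 is 6.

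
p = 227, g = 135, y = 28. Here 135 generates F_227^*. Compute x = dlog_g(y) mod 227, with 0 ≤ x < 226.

Baby-step giant-step with m = ceil(sqrt(226)) = 16.
Baby table (135^j mod 227 for j=0..15):
  0:1  1:135  2:65  3:149  4:139  5:151  6:182  7:54
  8:26  9:105  10:101  11:15  12:209  13:67  14:192  15:42
Giant step factor: 135^(-16) ≡ 136 (mod 227).
Scan 28·136^i mod 227 for i = 0, 1, …:
  i=0: 28   i=1: 176   i=2: 101
Match at i=2, j=10: x = 2·16 + 10 = 42.

42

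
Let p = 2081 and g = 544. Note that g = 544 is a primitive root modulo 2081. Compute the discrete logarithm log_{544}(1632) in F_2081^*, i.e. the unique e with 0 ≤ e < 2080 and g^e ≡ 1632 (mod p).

1552

Baby-step giant-step with m = ceil(sqrt(2080)) = 46.
Baby table (544^j mod 2081 for j=0..45):
  0:1  1:544  2:434  3:943  4:1066  5:1386  6:662  7:115
  8:130  9:2047  10:233  11:1892  12:1234  13:1214  14:739  15:383
  16:252  17:1823  18:1156  19:402  20:183  21:1745  22:344  23:1927
  24:1545  25:1837  26:448  27:235  28:899  29:21  30:1019  31:790
  32:1074  33:1576  34:2053  35:1416  36:334  37:649  38:1367  39:731
  40:193  41:942  42:522  43:952  44:1800  45:1130
Giant step factor: 544^(-46) ≡ 956 (mod 2081).
Scan 1632·956^i mod 2081 for i = 0, 1, …:
  i=0: 1632   i=1: 1523   i=2: 1369   i=3: 1896
  i=4: 25   i=5: 1009   i=6: 1101   i=7: 1651
  i=8: 958   i=9: 208     …   i=32: 1872
  i=33: 2053
Match at i=33, j=34: e = 33·46 + 34 = 1552.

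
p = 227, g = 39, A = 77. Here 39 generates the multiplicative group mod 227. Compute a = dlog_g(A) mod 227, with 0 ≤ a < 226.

158

Baby-step giant-step with m = ceil(sqrt(226)) = 16.
Baby table (39^j mod 227 for j=0..15):
  0:1  1:39  2:159  3:72  4:84  5:98  6:190  7:146
  8:19  9:60  10:70  11:6  12:7  13:46  14:205  15:50
Giant step factor: 39^(-16) ≡ 144 (mod 227).
Scan 77·144^i mod 227 for i = 0, 1, …:
  i=0: 77   i=1: 192   i=2: 181   i=3: 186
  i=4: 225   i=5: 166   i=6: 69   i=7: 175
  i=8: 3   i=9: 205
Match at i=9, j=14: a = 9·16 + 14 = 158.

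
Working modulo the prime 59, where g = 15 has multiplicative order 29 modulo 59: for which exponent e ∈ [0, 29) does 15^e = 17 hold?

Successive powers of 15 modulo 59:
  15^0=1  15^1=15  15^2=48  15^3=12  15^4=3  15^5=45
  15^6=26  15^7=36  15^8=9  15^9=17
So 15^9 ≡ 17 (mod 59), giving e = 9.

9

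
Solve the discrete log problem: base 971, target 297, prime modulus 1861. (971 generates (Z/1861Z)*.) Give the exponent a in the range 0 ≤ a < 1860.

1613

Baby-step giant-step with m = ceil(sqrt(1860)) = 44.
Baby table (971^j mod 1861 for j=0..43):
  0:1  1:971  2:1175  3:132  4:1624  5:637  6:675  7:353
  8:339  9:1633  10:71  11:84  12:1541  13:67  14:1783  15:563
  16:1400  17:870  18:1737  19:561  20:1319  21:381  22:1473  23:1035
  24:45  25:892  26:767  27:357  28:501  29:750  30:599  31:997
  32:367  33:906  34:1334  35:58  36:488  37:1154  38:212  39:1142
  40:1587  41:69  42:3  43:1052
Giant step factor: 971^(-44) ≡ 1417 (mod 1861).
Scan 297·1417^i mod 1861 for i = 0, 1, …:
  i=0: 297   i=1: 263   i=2: 471   i=3: 1169
  i=4: 183   i=5: 632   i=6: 403   i=7: 1585
  i=8: 1579   i=9: 521     …   i=35: 1130
  i=36: 750
Match at i=36, j=29: a = 36·44 + 29 = 1613.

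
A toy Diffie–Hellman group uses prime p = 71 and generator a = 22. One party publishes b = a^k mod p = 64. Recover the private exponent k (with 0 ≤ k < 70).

18

Successive powers of 22 modulo 71:
  22^0=1  22^1=22  22^2=58  22^3=69  22^4=27  22^5=26
  22^6=4  22^7=17  22^8=19  22^9=63  22^10=37  22^11=33
  22^12=16  22^13=68  22^14=5  22^15=39  22^16=6  22^17=61
  22^18=64
So 22^18 ≡ 64 (mod 71), giving k = 18.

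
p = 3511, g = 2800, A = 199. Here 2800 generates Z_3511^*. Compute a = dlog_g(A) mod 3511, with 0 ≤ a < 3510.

Baby-step giant-step with m = ceil(sqrt(3510)) = 60.
Baby table (2800^j mod 3511 for j=0..59):
  0:1  1:2800  2:3448  3:2661  4:458  5:885  6:2745  7:421
  8:2615  9:1565  10:272  11:3224  12:419  13:526  14:1691  15:1972
  16:2308  17:2160  18:2058  19:849  20:253  21:2689  22:1616  23:2632
  24:11  25:2712  26:2818  27:1183  28:1527  29:2713  30:2107  31:1120
  32:677  33:3171  34:2992  35:354  36:1098  37:2275  38:1046  39:626
  40:811  41:2694  42:1572  43:2317  44:2783  45:1491  46:221  47:864
  48:121  49:1744  50:2910  51:2480  52:2753  53:1755  54:2111  55:1787
  56:425  57:3282  58:1313  59:383
Giant step factor: 2800^(-60) ≡ 884 (mod 3511).
Scan 199·884^i mod 3511 for i = 0, 1, …:
  i=0: 199   i=1: 366   i=2: 532   i=3: 3325
  i=4: 593   i=5: 1073   i=6: 562   i=7: 1757
  i=8: 1326   i=9: 3021     …   i=47: 364
  i=48: 2275
Match at i=48, j=37: a = 48·60 + 37 = 2917.

2917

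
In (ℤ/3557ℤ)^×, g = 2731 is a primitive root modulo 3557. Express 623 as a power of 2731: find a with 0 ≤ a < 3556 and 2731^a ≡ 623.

2565

Baby-step giant-step with m = ceil(sqrt(3556)) = 60.
Baby table (2731^j mod 3557 for j=0..59):
  0:1  1:2731  2:2889  3:433  4:1599  5:2430  6:2525  7:2309
  8:2875  9:1326  10:280  11:3482  12:1481  13:302  14:3095  15:1013
  16:2714  17:2703  18:1118  19:1352  20:146  21:342  22:2068  23:2749
  24:2249  25:2637  26:2279  27:2756  28:24  29:1518  30:1753  31:3278
  32:2806  33:1408  34:131  35:2061  36:1417  37:3368  38:3163  39:1757
  40:3531  41:134  42:3140  43:2970  44:1110  45:846  46:1933  47:435
  48:3504  49:1094  50:3391  51:1950  52:621  53:2819  54:1341  55:2118
  56:576  57:862  58:2945  59:418
Giant step factor: 2731^(-60) ≡ 1905 (mod 3557).
Scan 623·1905^i mod 3557 for i = 0, 1, …:
  i=0: 623   i=1: 2334   i=2: 20   i=3: 2530
  i=4: 3472   i=5: 1697   i=6: 3029   i=7: 791
  i=8: 2244   i=9: 2863     …   i=41: 555
  i=42: 846
Match at i=42, j=45: a = 42·60 + 45 = 2565.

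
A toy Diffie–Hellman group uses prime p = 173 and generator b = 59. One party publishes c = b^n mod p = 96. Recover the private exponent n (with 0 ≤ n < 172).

40

Baby-step giant-step with m = ceil(sqrt(172)) = 14.
Baby table (59^j mod 173 for j=0..13):
  0:1  1:59  2:21  3:28  4:95  5:69  6:92  7:65
  8:29  9:154  10:90  11:120  12:160  13:98
Giant step factor: 59^(-14) ≡ 64 (mod 173).
Scan 96·64^i mod 173 for i = 0, 1, …:
  i=0: 96   i=1: 89   i=2: 160
Match at i=2, j=12: n = 2·14 + 12 = 40.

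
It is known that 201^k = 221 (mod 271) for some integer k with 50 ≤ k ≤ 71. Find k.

59

Compute 201^50 mod 271 = 140, then multiply by 201 repeatedly:
  201^50=140  201^51=227  201^52=99  201^53=116  201^54=10
  201^55=113  201^56=220  201^57=47  201^58=233  201^59=221
Found 221 at exponent 59.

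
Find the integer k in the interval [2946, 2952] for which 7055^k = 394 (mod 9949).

2946

Compute 7055^2946 mod 9949 = 394, then multiply by 7055 repeatedly:
  7055^2946=394
Found 394 at exponent 2946.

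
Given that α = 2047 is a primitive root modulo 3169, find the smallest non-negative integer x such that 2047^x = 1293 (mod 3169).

2160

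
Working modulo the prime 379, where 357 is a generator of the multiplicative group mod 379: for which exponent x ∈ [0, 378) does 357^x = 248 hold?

Baby-step giant-step with m = ceil(sqrt(378)) = 20.
Baby table (357^j mod 379 for j=0..19):
  0:1  1:357  2:105  3:343  4:34  5:10  6:159  7:292
  8:19  9:340  10:100  11:74  12:267  13:190  14:368  15:242
  16:361  17:17  18:5  19:269
Giant step factor: 357^(-20) ≡ 257 (mod 379).
Scan 248·257^i mod 379 for i = 0, 1, …:
  i=0: 248   i=1: 64   i=2: 151   i=3: 149
  i=4: 14   i=5: 187   i=6: 305   i=7: 311
  i=8: 337   i=9: 197     …   i=15: 146
  i=16: 1
Match at i=16, j=0: x = 16·20 + 0 = 320.

320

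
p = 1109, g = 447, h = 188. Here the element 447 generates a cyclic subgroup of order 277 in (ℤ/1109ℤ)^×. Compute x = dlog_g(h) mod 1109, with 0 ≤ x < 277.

Baby-step giant-step with m = ceil(sqrt(277)) = 17.
Baby table (447^j mod 1109 for j=0..16):
  0:1  1:447  2:189  3:199  4:233  5:1014  6:786  7:898
  8:1057  9:45  10:153  11:742  12:83  13:504  14:161  15:991
  16:486
Giant step factor: 447^(-17) ≡ 1009 (mod 1109).
Scan 188·1009^i mod 1109 for i = 0, 1, …:
  i=0: 188   i=1: 53   i=2: 245   i=3: 1007
  i=4: 219   i=5: 280   i=6: 834   i=7: 884
  i=8: 320   i=9: 161
Match at i=9, j=14: x = 9·17 + 14 = 167.

167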